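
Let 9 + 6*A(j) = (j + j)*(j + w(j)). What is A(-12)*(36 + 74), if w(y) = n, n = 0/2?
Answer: 5115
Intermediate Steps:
n = 0 (n = 0*(½) = 0)
w(y) = 0
A(j) = -3/2 + j²/3 (A(j) = -3/2 + ((j + j)*(j + 0))/6 = -3/2 + ((2*j)*j)/6 = -3/2 + (2*j²)/6 = -3/2 + j²/3)
A(-12)*(36 + 74) = (-3/2 + (⅓)*(-12)²)*(36 + 74) = (-3/2 + (⅓)*144)*110 = (-3/2 + 48)*110 = (93/2)*110 = 5115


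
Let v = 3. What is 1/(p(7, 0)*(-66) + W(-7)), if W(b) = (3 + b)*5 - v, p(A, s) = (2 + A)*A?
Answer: -1/4181 ≈ -0.00023918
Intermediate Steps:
p(A, s) = A*(2 + A)
W(b) = 12 + 5*b (W(b) = (3 + b)*5 - 1*3 = (15 + 5*b) - 3 = 12 + 5*b)
1/(p(7, 0)*(-66) + W(-7)) = 1/((7*(2 + 7))*(-66) + (12 + 5*(-7))) = 1/((7*9)*(-66) + (12 - 35)) = 1/(63*(-66) - 23) = 1/(-4158 - 23) = 1/(-4181) = -1/4181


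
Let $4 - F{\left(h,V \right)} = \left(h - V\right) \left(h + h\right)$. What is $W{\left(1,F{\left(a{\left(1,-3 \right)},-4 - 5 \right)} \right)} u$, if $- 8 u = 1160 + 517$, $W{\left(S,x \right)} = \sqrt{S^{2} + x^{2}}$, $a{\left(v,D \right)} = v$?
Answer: $- \frac{1677 \sqrt{257}}{8} \approx -3360.5$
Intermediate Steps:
$F{\left(h,V \right)} = 4 - 2 h \left(h - V\right)$ ($F{\left(h,V \right)} = 4 - \left(h - V\right) \left(h + h\right) = 4 - \left(h - V\right) 2 h = 4 - 2 h \left(h - V\right)$)
$u = - \frac{1677}{8}$ ($u = - \frac{1160 + 517}{8} = \left(- \frac{1}{8}\right) 1677 = - \frac{1677}{8} \approx -209.63$)
$W{\left(1,F{\left(a{\left(1,-3 \right)},-4 - 5 \right)} \right)} u = \sqrt{1^{2} + \left(4 - 2 \cdot 1^{2} + 2 \left(-4 - 5\right) 1\right)^{2}} \left(- \frac{1677}{8}\right) = \sqrt{1 + \left(4 - 2 + 2 \left(-9\right) 1\right)^{2}} \left(- \frac{1677}{8}\right) = \sqrt{1 + \left(4 - 2 - 18\right)^{2}} \left(- \frac{1677}{8}\right) = \sqrt{1 + \left(-16\right)^{2}} \left(- \frac{1677}{8}\right) = \sqrt{1 + 256} \left(- \frac{1677}{8}\right) = \sqrt{257} \left(- \frac{1677}{8}\right) = - \frac{1677 \sqrt{257}}{8}$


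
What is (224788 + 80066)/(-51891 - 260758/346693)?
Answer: -105690747822/17990507221 ≈ -5.8748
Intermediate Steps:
(224788 + 80066)/(-51891 - 260758/346693) = 304854/(-51891 - 260758*1/346693) = 304854/(-51891 - 260758/346693) = 304854/(-17990507221/346693) = 304854*(-346693/17990507221) = -105690747822/17990507221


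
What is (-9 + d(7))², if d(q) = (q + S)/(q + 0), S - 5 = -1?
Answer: 2704/49 ≈ 55.184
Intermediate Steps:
S = 4 (S = 5 - 1 = 4)
d(q) = (4 + q)/q (d(q) = (q + 4)/(q + 0) = (4 + q)/q)
(-9 + d(7))² = (-9 + (4 + 7)/7)² = (-9 + (⅐)*11)² = (-9 + 11/7)² = (-52/7)² = 2704/49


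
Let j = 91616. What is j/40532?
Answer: 22904/10133 ≈ 2.2603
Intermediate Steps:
j/40532 = 91616/40532 = 91616*(1/40532) = 22904/10133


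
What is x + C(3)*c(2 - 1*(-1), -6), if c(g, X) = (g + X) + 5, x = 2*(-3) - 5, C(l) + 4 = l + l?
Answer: -7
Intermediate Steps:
C(l) = -4 + 2*l (C(l) = -4 + (l + l) = -4 + 2*l)
x = -11 (x = -6 - 5 = -11)
c(g, X) = 5 + X + g (c(g, X) = (X + g) + 5 = 5 + X + g)
x + C(3)*c(2 - 1*(-1), -6) = -11 + (-4 + 2*3)*(5 - 6 + (2 - 1*(-1))) = -11 + (-4 + 6)*(5 - 6 + (2 + 1)) = -11 + 2*(5 - 6 + 3) = -11 + 2*2 = -11 + 4 = -7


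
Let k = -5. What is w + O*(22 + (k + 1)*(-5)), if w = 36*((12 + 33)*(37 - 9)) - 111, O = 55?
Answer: 47559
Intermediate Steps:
w = 45249 (w = 36*(45*28) - 111 = 36*1260 - 111 = 45360 - 111 = 45249)
w + O*(22 + (k + 1)*(-5)) = 45249 + 55*(22 + (-5 + 1)*(-5)) = 45249 + 55*(22 - 4*(-5)) = 45249 + 55*(22 + 20) = 45249 + 55*42 = 45249 + 2310 = 47559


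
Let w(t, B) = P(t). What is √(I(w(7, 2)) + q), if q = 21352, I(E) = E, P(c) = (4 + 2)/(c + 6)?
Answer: √3608566/13 ≈ 146.12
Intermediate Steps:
P(c) = 6/(6 + c)
w(t, B) = 6/(6 + t)
√(I(w(7, 2)) + q) = √(6/(6 + 7) + 21352) = √(6/13 + 21352) = √(277582/13) = √3608566/13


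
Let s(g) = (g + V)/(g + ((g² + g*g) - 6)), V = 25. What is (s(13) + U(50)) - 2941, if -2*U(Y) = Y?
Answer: -1023232/345 ≈ -2965.9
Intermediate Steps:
U(Y) = -Y/2
s(g) = (25 + g)/(-6 + g + 2*g²) (s(g) = (g + 25)/(g + ((g² + g*g) - 6)) = (25 + g)/(g + ((g² + g²) - 6)) = (25 + g)/(g + (2*g² - 6)) = (25 + g)/(g + (-6 + 2*g²)) = (25 + g)/(-6 + g + 2*g²))
(s(13) + U(50)) - 2941 = ((25 + 13)/(-6 + 13 + 2*13²) - ½*50) - 2941 = (38/(-6 + 13 + 2*169) - 25) - 2941 = (38/(-6 + 13 + 338) - 25) - 2941 = (38/345 - 25) - 2941 = -8587/345 - 2941 = -1023232/345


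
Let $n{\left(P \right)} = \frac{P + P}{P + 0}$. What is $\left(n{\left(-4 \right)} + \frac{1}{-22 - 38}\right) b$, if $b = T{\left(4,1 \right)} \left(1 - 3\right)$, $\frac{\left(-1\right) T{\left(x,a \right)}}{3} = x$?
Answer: $\frac{238}{5} \approx 47.6$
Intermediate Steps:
$n{\left(P \right)} = 2$ ($n{\left(P \right)} = \frac{2 P}{P} = 2$)
$T{\left(x,a \right)} = - 3 x$
$b = 24$ ($b = \left(-3\right) 4 \left(1 - 3\right) = \left(-12\right) \left(-2\right) = 24$)
$\left(n{\left(-4 \right)} + \frac{1}{-22 - 38}\right) b = \left(2 + \frac{1}{-22 - 38}\right) 24 = \left(2 + \frac{1}{-60}\right) 24 = \left(2 - \frac{1}{60}\right) 24 = \frac{119}{60} \cdot 24 = \frac{238}{5}$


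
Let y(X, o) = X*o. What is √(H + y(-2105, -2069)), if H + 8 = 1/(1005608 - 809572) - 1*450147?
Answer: √37518262782818169/98018 ≈ 1976.1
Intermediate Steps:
H = -88246585579/196036 (H = -8 + (1/(1005608 - 809572) - 1*450147) = -8 + (1/196036 - 450147) = -8 - 88245017291/196036 = -88246585579/196036 ≈ -4.5016e+5)
√(H + y(-2105, -2069)) = √(-88246585579/196036 - 2105*(-2069)) = √(-88246585579/196036 + 4355245) = √(765538223241/196036) = √37518262782818169/98018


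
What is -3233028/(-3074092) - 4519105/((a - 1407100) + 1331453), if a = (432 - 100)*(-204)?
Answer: 717783995858/22037397025 ≈ 32.571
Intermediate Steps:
a = -67728 (a = 332*(-204) = -67728)
-3233028/(-3074092) - 4519105/((a - 1407100) + 1331453) = -3233028/(-3074092) - 4519105/((-67728 - 1407100) + 1331453) = -3233028*(-1/3074092) - 4519105/(-1474828 + 1331453) = 808257/768523 - 4519105/(-143375) = 808257/768523 - 4519105*(-1/143375) = 808257/768523 + 903821/28675 = 717783995858/22037397025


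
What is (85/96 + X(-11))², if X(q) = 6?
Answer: 436921/9216 ≈ 47.409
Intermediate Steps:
(85/96 + X(-11))² = (85/96 + 6)² = (661/96)² = 436921/9216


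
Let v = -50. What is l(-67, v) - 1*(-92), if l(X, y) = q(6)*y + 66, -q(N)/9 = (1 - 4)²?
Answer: 4208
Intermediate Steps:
q(N) = -81 (q(N) = -9*(1 - 4)² = -9*(-3)² = -9*9 = -81)
l(X, y) = 66 - 81*y (l(X, y) = -81*y + 66 = 66 - 81*y)
l(-67, v) - 1*(-92) = (66 - 81*(-50)) - 1*(-92) = (66 + 4050) + 92 = 4116 + 92 = 4208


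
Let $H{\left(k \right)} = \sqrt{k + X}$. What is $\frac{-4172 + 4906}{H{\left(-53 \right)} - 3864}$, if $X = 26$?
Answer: $- \frac{945392}{4976841} - \frac{734 i \sqrt{3}}{4976841} \approx -0.18996 - 0.00025545 i$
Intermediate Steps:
$H{\left(k \right)} = \sqrt{26 + k}$ ($H{\left(k \right)} = \sqrt{k + 26} = \sqrt{26 + k}$)
$\frac{-4172 + 4906}{H{\left(-53 \right)} - 3864} = \frac{-4172 + 4906}{\sqrt{26 - 53} - 3864} = \frac{734}{\sqrt{-27} - 3864} = \frac{734}{3 i \sqrt{3} - 3864} = \frac{734}{-3864 + 3 i \sqrt{3}}$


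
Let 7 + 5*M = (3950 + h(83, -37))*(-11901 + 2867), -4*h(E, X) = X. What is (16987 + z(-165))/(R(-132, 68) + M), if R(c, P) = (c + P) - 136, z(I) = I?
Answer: -168220/71537743 ≈ -0.0023515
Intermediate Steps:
h(E, X) = -X/4
R(c, P) = -136 + P + c (R(c, P) = (P + c) - 136 = -136 + P + c)
M = -71535743/10 (M = -7/5 + ((3950 - ¼*(-37))*(-11901 + 2867))/5 = -7/5 + ((3950 + 37/4)*(-9034))/5 = -7/5 + ((15837/4)*(-9034))/5 = -7/5 + (⅕)*(-71535729/2) = -7/5 - 71535729/10 = -71535743/10 ≈ -7.1536e+6)
(16987 + z(-165))/(R(-132, 68) + M) = (16987 - 165)/((-136 + 68 - 132) - 71535743/10) = 16822/(-200 - 71535743/10) = 16822/(-71537743/10) = 16822*(-10/71537743) = -168220/71537743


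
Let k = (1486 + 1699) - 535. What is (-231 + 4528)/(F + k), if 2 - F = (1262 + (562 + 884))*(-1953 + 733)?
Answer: 4297/3306412 ≈ 0.0012996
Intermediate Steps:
k = 2650 (k = 3185 - 535 = 2650)
F = 3303762 (F = 2 - (1262 + (562 + 884))*(-1953 + 733) = 2 - (1262 + 1446)*(-1220) = 2 - 2708*(-1220) = 2 - 1*(-3303760) = 2 + 3303760 = 3303762)
(-231 + 4528)/(F + k) = (-231 + 4528)/(3303762 + 2650) = 4297/3306412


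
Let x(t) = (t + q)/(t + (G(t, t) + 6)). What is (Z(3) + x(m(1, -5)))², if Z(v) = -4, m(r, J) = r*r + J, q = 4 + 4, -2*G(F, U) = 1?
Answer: 16/9 ≈ 1.7778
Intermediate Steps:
G(F, U) = -½ (G(F, U) = -½*1 = -½)
q = 8
m(r, J) = J + r² (m(r, J) = r² + J = J + r²)
x(t) = (8 + t)/(11/2 + t) (x(t) = (t + 8)/(t + (-½ + 6)) = (8 + t)/(t + 11/2) = (8 + t)/(11/2 + t))
(Z(3) + x(m(1, -5)))² = (-4 + 2*(8 + (-5 + 1²))/(11 + 2*(-5 + 1²)))² = (-4 + 2*(8 + (-5 + 1))/(11 + 2*(-5 + 1)))² = (-4 + 2*(8 - 4)/(11 + 2*(-4)))² = (-4 + 2*4/(11 - 8))² = (-4 + 2*4/3)² = (-4 + 2*(⅓)*4)² = (-4 + 8/3)² = (-4/3)² = 16/9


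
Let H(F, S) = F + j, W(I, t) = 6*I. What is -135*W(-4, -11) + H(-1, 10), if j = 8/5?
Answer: 16203/5 ≈ 3240.6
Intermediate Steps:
j = 8/5 (j = 8*(⅕) = 8/5 ≈ 1.6000)
H(F, S) = 8/5 + F (H(F, S) = F + 8/5 = 8/5 + F)
-135*W(-4, -11) + H(-1, 10) = -810*(-4) + (8/5 - 1) = -135*(-24) + ⅗ = 3240 + ⅗ = 16203/5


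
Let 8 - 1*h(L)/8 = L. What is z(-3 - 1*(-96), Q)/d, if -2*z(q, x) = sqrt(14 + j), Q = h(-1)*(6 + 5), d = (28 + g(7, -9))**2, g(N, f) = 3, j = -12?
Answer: -sqrt(2)/1922 ≈ -0.00073580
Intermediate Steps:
h(L) = 64 - 8*L
d = 961 (d = (28 + 3)**2 = 31**2 = 961)
Q = 792 (Q = (64 - 8*(-1))*(6 + 5) = (64 + 8)*11 = 72*11 = 792)
z(q, x) = -sqrt(2)/2 (z(q, x) = -sqrt(14 - 12)/2 = -sqrt(2)/2)
z(-3 - 1*(-96), Q)/d = -sqrt(2)/2/961 = -sqrt(2)/2*(1/961) = -sqrt(2)/1922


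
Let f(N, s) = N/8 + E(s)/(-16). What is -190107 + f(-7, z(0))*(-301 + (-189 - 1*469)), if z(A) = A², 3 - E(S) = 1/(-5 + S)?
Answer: -7563043/40 ≈ -1.8908e+5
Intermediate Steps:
E(S) = 3 - 1/(-5 + S)
f(N, s) = N/8 - (-16 + 3*s)/(16*(-5 + s)) (f(N, s) = N/8 + ((-16 + 3*s)/(-5 + s))/(-16) = N*(⅛) + ((-16 + 3*s)/(-5 + s))*(-1/16) = N/8 - (-16 + 3*s)/(16*(-5 + s)))
-190107 + f(-7, z(0))*(-301 + (-189 - 1*469)) = -190107 + ((16 - 3*0² + 2*(-7)*(-5 + 0²))/(16*(-5 + 0²)))*(-301 + (-189 - 1*469)) = -190107 + ((16 - 3*0 + 2*(-7)*(-5 + 0))/(16*(-5 + 0)))*(-301 + (-189 - 469)) = -190107 + ((1/16)*(16 + 0 + 2*(-7)*(-5))/(-5))*(-301 - 658) = -190107 + ((1/16)*(-⅕)*(16 + 0 + 70))*(-959) = -190107 + ((1/16)*(-⅕)*86)*(-959) = -190107 - 43/40*(-959) = -190107 + 41237/40 = -7563043/40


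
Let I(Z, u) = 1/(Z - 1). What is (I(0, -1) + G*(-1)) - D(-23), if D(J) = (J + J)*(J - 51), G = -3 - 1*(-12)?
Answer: -3414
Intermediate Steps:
G = 9 (G = -3 + 12 = 9)
D(J) = 2*J*(-51 + J) (D(J) = (2*J)*(-51 + J) = 2*J*(-51 + J))
I(Z, u) = 1/(-1 + Z)
(I(0, -1) + G*(-1)) - D(-23) = (1/(-1 + 0) + 9*(-1)) - 2*(-23)*(-51 - 23) = (1/(-1) - 9) - 2*(-23)*(-74) = (-1 - 9) - 1*3404 = -10 - 3404 = -3414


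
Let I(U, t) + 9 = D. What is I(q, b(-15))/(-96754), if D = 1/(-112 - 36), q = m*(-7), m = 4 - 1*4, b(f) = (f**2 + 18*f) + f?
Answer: 1333/14319592 ≈ 9.3089e-5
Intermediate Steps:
b(f) = f**2 + 19*f
m = 0 (m = 4 - 4 = 0)
q = 0 (q = 0*(-7) = 0)
D = -1/148 (D = 1/(-148) = -1/148 ≈ -0.0067568)
I(U, t) = -1333/148 (I(U, t) = -9 - 1/148 = -1333/148)
I(q, b(-15))/(-96754) = -1333/148/(-96754) = -1333/148*(-1/96754) = 1333/14319592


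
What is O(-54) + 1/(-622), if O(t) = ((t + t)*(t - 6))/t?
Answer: -74641/622 ≈ -120.00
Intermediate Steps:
O(t) = -12 + 2*t (O(t) = ((2*t)*(-6 + t))/t = (2*t*(-6 + t))/t = -12 + 2*t)
O(-54) + 1/(-622) = (-12 + 2*(-54)) + 1/(-622) = (-12 - 108) - 1/622 = -120 - 1/622 = -74641/622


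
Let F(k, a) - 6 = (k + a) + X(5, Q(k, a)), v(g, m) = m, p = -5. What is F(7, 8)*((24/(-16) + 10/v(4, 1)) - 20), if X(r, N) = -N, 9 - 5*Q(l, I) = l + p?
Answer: -1127/5 ≈ -225.40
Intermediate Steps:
Q(l, I) = 14/5 - l/5 (Q(l, I) = 9/5 - (l - 5)/5 = 9/5 - (-5 + l)/5 = 9/5 + (1 - l/5) = 14/5 - l/5)
F(k, a) = 16/5 + a + 6*k/5 (F(k, a) = 6 + ((k + a) - (14/5 - k/5)) = 6 + ((a + k) + (-14/5 + k/5)) = 6 + (-14/5 + a + 6*k/5) = 16/5 + a + 6*k/5)
F(7, 8)*((24/(-16) + 10/v(4, 1)) - 20) = (16/5 + 8 + (6/5)*7)*((24/(-16) + 10/1) - 20) = (16/5 + 8 + 42/5)*((24*(-1/16) + 10*1) - 20) = 98*((-3/2 + 10) - 20)/5 = 98*(17/2 - 20)/5 = (98/5)*(-23/2) = -1127/5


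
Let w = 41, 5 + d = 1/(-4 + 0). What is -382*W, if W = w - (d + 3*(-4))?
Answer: -44503/2 ≈ -22252.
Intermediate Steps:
d = -21/4 (d = -5 + 1/(-4 + 0) = -5 + 1/(-4) = -5 - ¼ = -21/4 ≈ -5.2500)
W = 233/4 (W = 41 - (-21/4 + 3*(-4)) = 41 - (-21/4 - 12) = 41 - 1*(-69/4) = 41 + 69/4 = 233/4 ≈ 58.250)
-382*W = -382*233/4 = -44503/2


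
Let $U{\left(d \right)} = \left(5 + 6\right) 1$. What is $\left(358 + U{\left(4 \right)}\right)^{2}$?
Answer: $136161$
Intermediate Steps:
$U{\left(d \right)} = 11$ ($U{\left(d \right)} = 11 \cdot 1 = 11$)
$\left(358 + U{\left(4 \right)}\right)^{2} = \left(358 + 11\right)^{2} = 369^{2} = 136161$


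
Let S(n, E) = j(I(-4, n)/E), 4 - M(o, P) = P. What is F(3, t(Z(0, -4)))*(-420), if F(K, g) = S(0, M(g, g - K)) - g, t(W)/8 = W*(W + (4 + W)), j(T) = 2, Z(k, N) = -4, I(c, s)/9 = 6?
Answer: 52920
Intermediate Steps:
I(c, s) = 54 (I(c, s) = 9*6 = 54)
M(o, P) = 4 - P
t(W) = 8*W*(4 + 2*W) (t(W) = 8*(W*(W + (4 + W))) = 8*(W*(4 + 2*W)) = 8*W*(4 + 2*W))
S(n, E) = 2
F(K, g) = 2 - g
F(3, t(Z(0, -4)))*(-420) = (2 - 16*(-4)*(2 - 4))*(-420) = (2 - 16*(-4)*(-2))*(-420) = (2 - 1*128)*(-420) = (2 - 128)*(-420) = -126*(-420) = 52920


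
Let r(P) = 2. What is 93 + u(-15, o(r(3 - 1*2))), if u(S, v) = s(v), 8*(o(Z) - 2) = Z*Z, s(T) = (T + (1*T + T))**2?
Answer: 597/4 ≈ 149.25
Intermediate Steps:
s(T) = 9*T**2 (s(T) = (T + (T + T))**2 = (T + 2*T)**2 = (3*T)**2 = 9*T**2)
o(Z) = 2 + Z**2/8 (o(Z) = 2 + (Z*Z)/8 = 2 + Z**2/8)
u(S, v) = 9*v**2
93 + u(-15, o(r(3 - 1*2))) = 93 + 9*(2 + (1/8)*2**2)**2 = 93 + 9*(2 + (1/8)*4)**2 = 93 + 9*(2 + 1/2)**2 = 93 + 9*(5/2)**2 = 93 + 9*(25/4) = 93 + 225/4 = 597/4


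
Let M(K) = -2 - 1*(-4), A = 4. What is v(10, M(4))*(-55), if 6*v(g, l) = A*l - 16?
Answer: 220/3 ≈ 73.333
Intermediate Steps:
M(K) = 2 (M(K) = -2 + 4 = 2)
v(g, l) = -8/3 + 2*l/3 (v(g, l) = (4*l - 16)/6 = (-16 + 4*l)/6 = -8/3 + 2*l/3)
v(10, M(4))*(-55) = (-8/3 + (2/3)*2)*(-55) = (-8/3 + 4/3)*(-55) = -4/3*(-55) = 220/3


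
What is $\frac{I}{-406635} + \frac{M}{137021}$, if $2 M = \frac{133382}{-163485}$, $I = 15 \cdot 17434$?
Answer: $- \frac{390538718203609}{607265406717165} \approx -0.64311$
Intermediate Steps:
$I = 261510$
$M = - \frac{66691}{163485}$ ($M = \frac{133382 \frac{1}{-163485}}{2} = \frac{133382 \left(- \frac{1}{163485}\right)}{2} = \frac{1}{2} \left(- \frac{133382}{163485}\right) = - \frac{66691}{163485} \approx -0.40793$)
$\frac{I}{-406635} + \frac{M}{137021} = \frac{261510}{-406635} - \frac{66691}{163485 \cdot 137021} = 261510 \left(- \frac{1}{406635}\right) - \frac{66691}{22400878185} = - \frac{17434}{27109} - \frac{66691}{22400878185} = - \frac{390538718203609}{607265406717165}$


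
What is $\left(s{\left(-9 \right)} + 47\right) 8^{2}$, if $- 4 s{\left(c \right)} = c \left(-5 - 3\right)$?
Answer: $1856$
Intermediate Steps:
$s{\left(c \right)} = 2 c$ ($s{\left(c \right)} = - \frac{c \left(-5 - 3\right)}{4} = - \frac{c \left(-8\right)}{4} = - \frac{\left(-8\right) c}{4} = 2 c$)
$\left(s{\left(-9 \right)} + 47\right) 8^{2} = \left(2 \left(-9\right) + 47\right) 8^{2} = \left(-18 + 47\right) 64 = 29 \cdot 64 = 1856$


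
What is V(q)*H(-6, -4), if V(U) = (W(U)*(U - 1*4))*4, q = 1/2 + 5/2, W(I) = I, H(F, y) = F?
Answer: 72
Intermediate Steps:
q = 3 (q = 1*(½) + 5*(½) = ½ + 5/2 = 3)
V(U) = 4*U*(-4 + U) (V(U) = (U*(U - 1*4))*4 = (U*(U - 4))*4 = (U*(-4 + U))*4 = 4*U*(-4 + U))
V(q)*H(-6, -4) = (4*3*(-4 + 3))*(-6) = (4*3*(-1))*(-6) = -12*(-6) = 72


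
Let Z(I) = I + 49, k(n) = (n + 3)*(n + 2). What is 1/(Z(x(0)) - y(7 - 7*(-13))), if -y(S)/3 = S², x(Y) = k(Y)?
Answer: 1/28867 ≈ 3.4642e-5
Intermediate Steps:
k(n) = (2 + n)*(3 + n) (k(n) = (3 + n)*(2 + n) = (2 + n)*(3 + n))
x(Y) = 6 + Y² + 5*Y
y(S) = -3*S²
Z(I) = 49 + I
1/(Z(x(0)) - y(7 - 7*(-13))) = 1/((49 + (6 + 0² + 5*0)) - (-3)*(7 - 7*(-13))²) = 1/((49 + (6 + 0 + 0)) - (-3)*(7 + 91)²) = 1/((49 + 6) - (-3)*98²) = 1/(55 - (-3)*9604) = 1/(55 - 1*(-28812)) = 1/(55 + 28812) = 1/28867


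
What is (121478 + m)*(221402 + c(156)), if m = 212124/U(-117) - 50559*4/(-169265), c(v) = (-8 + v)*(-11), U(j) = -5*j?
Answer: 58922767475704564/2200445 ≈ 2.6778e+10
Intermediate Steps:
c(v) = 88 - 11*v
m = 2401565128/6601335 (m = 212124/((-5*(-117))) - 50559*4/(-169265) = 212124/585 - 202236*(-1/169265) = 212124*(1/585) + 202236/169265 = 70708/195 + 202236/169265 = 2401565128/6601335 ≈ 363.80)
(121478 + m)*(221402 + c(156)) = (121478 + 2401565128/6601335)*(221402 + (88 - 11*156)) = 804318538258*(221402 + (88 - 1716))/6601335 = 804318538258*(221402 - 1628)/6601335 = (804318538258/6601335)*219774 = 58922767475704564/2200445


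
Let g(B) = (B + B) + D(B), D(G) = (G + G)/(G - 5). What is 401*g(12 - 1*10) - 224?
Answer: 2536/3 ≈ 845.33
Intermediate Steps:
D(G) = 2*G/(-5 + G) (D(G) = (2*G)/(-5 + G) = 2*G/(-5 + G))
g(B) = 2*B + 2*B/(-5 + B) (g(B) = (B + B) + 2*B/(-5 + B) = 2*B + 2*B/(-5 + B))
401*g(12 - 1*10) - 224 = 401*(2*(12 - 1*10)*(-4 + (12 - 1*10))/(-5 + (12 - 1*10))) - 224 = 401*(2*(12 - 10)*(-4 + (12 - 10))/(-5 + (12 - 10))) - 224 = 401*(2*2*(-4 + 2)/(-5 + 2)) - 224 = 401*(2*2*(-2)/(-3)) - 224 = 401*(2*2*(-1/3)*(-2)) - 224 = 401*(8/3) - 224 = 3208/3 - 224 = 2536/3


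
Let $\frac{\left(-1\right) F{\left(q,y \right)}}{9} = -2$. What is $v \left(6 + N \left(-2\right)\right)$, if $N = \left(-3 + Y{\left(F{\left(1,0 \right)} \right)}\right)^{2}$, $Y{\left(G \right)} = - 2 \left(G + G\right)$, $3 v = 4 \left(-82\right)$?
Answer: $1229344$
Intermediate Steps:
$F{\left(q,y \right)} = 18$ ($F{\left(q,y \right)} = \left(-9\right) \left(-2\right) = 18$)
$v = - \frac{328}{3}$ ($v = \frac{4 \left(-82\right)}{3} = \frac{1}{3} \left(-328\right) = - \frac{328}{3} \approx -109.33$)
$Y{\left(G \right)} = - 4 G$ ($Y{\left(G \right)} = - 2 \cdot 2 G = - 4 G$)
$N = 5625$ ($N = \left(-3 - 72\right)^{2} = \left(-75\right)^{2} = 5625$)
$v \left(6 + N \left(-2\right)\right) = - \frac{328 \left(6 + 5625 \left(-2\right)\right)}{3} = - \frac{328 \left(6 - 11250\right)}{3} = \left(- \frac{328}{3}\right) \left(-11244\right) = 1229344$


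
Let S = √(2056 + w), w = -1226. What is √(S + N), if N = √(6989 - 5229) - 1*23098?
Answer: √(-23098 + √830 + 4*√110) ≈ 151.75*I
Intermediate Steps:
S = √830 (S = √(2056 - 1226) = √830 ≈ 28.810)
N = -23098 + 4*√110 (N = √1760 - 23098 = 4*√110 - 23098 = -23098 + 4*√110 ≈ -23056.)
√(S + N) = √(√830 + (-23098 + 4*√110)) = √(-23098 + √830 + 4*√110)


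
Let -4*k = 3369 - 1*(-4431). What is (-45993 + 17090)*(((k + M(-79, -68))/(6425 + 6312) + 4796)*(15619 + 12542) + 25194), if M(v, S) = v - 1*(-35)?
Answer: -49728361530422148/12737 ≈ -3.9042e+12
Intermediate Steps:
k = -1950 (k = -(3369 - 1*(-4431))/4 = -(3369 + 4431)/4 = -1/4*7800 = -1950)
M(v, S) = 35 + v (M(v, S) = v + 35 = 35 + v)
(-45993 + 17090)*(((k + M(-79, -68))/(6425 + 6312) + 4796)*(15619 + 12542) + 25194) = (-45993 + 17090)*(((-1950 + (35 - 79))/(6425 + 6312) + 4796)*(15619 + 12542) + 25194) = -28903*(((-1950 - 44)/12737 + 4796)*28161 + 25194) = -28903*((-1994*1/12737 + 4796)*28161 + 25194) = -28903*((-1994/12737 + 4796)*28161 + 25194) = -28903*((61084658/12737)*28161 + 25194) = -28903*(1720205053938/12737 + 25194) = -28903*1720525949916/12737 = -49728361530422148/12737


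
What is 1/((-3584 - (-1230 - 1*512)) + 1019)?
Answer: -1/823 ≈ -0.0012151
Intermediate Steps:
1/((-3584 - (-1230 - 1*512)) + 1019) = 1/((-3584 - (-1230 - 512)) + 1019) = 1/((-3584 - 1*(-1742)) + 1019) = 1/((-3584 + 1742) + 1019) = 1/(-1842 + 1019) = 1/(-823) = -1/823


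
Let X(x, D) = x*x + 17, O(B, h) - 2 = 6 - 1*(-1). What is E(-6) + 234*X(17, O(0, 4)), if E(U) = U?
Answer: 71598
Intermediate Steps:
O(B, h) = 9 (O(B, h) = 2 + (6 - 1*(-1)) = 2 + (6 + 1) = 2 + 7 = 9)
X(x, D) = 17 + x² (X(x, D) = x² + 17 = 17 + x²)
E(-6) + 234*X(17, O(0, 4)) = -6 + 234*(17 + 17²) = -6 + 234*(17 + 289) = -6 + 234*306 = -6 + 71604 = 71598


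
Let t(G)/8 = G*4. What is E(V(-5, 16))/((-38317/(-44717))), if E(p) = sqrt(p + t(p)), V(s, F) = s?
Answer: 44717*I*sqrt(165)/38317 ≈ 14.991*I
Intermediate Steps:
t(G) = 32*G (t(G) = 8*(G*4) = 8*(4*G) = 32*G)
E(p) = sqrt(33)*sqrt(p) (E(p) = sqrt(p + 32*p) = sqrt(33*p) = sqrt(33)*sqrt(p))
E(V(-5, 16))/((-38317/(-44717))) = (sqrt(33)*sqrt(-5))/((-38317/(-44717))) = (sqrt(33)*(I*sqrt(5)))/((-38317*(-1/44717))) = (I*sqrt(165))/(38317/44717) = (I*sqrt(165))*(44717/38317) = 44717*I*sqrt(165)/38317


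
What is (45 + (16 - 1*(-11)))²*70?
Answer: 362880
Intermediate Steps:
(45 + (16 - 1*(-11)))²*70 = (45 + (16 + 11))²*70 = (45 + 27)²*70 = 72²*70 = 5184*70 = 362880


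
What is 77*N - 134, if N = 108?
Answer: 8182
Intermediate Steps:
77*N - 134 = 77*108 - 134 = 8316 - 134 = 8182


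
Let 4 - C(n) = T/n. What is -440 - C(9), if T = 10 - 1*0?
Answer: -3986/9 ≈ -442.89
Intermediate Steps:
T = 10 (T = 10 + 0 = 10)
C(n) = 4 - 10/n
-440 - C(9) = -440 - (4 - 10/9) = -440 - 1*26/9 = -440 - 26/9 = -3986/9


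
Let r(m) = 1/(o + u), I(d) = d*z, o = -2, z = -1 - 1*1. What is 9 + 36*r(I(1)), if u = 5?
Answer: 21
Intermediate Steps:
z = -2 (z = -1 - 1 = -2)
I(d) = -2*d (I(d) = d*(-2) = -2*d)
r(m) = ⅓ (r(m) = 1/(-2 + 5) = 1/3 = ⅓)
9 + 36*r(I(1)) = 9 + 36*(⅓) = 9 + 12 = 21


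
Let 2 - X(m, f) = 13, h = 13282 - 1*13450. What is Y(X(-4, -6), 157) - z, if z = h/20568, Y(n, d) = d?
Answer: 134556/857 ≈ 157.01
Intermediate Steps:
h = -168 (h = 13282 - 13450 = -168)
X(m, f) = -11 (X(m, f) = 2 - 1*13 = 2 - 13 = -11)
z = -7/857 (z = -168/20568 = -168*1/20568 = -7/857 ≈ -0.0081680)
Y(X(-4, -6), 157) - z = 157 - 1*(-7/857) = 157 + 7/857 = 134556/857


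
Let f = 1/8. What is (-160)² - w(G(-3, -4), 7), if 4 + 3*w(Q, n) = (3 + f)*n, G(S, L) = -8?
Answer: 614257/24 ≈ 25594.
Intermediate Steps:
f = ⅛ ≈ 0.12500
w(Q, n) = -4/3 + 25*n/24 (w(Q, n) = -4/3 + ((3 + ⅛)*n)/3 = -4/3 + (25*n/8)/3 = -4/3 + 25*n/24)
(-160)² - w(G(-3, -4), 7) = (-160)² - (-4/3 + (25/24)*7) = 25600 - (-4/3 + 175/24) = 25600 - 1*143/24 = 25600 - 143/24 = 614257/24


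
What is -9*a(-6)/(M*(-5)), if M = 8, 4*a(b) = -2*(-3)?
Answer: 27/80 ≈ 0.33750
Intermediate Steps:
a(b) = 3/2 (a(b) = (-2*(-3))/4 = (¼)*6 = 3/2)
-9*a(-6)/(M*(-5)) = -27/(2*(8*(-5))) = -27/(2*(-40)) = -27*(-1)/(2*40) = -9*(-3/80) = 27/80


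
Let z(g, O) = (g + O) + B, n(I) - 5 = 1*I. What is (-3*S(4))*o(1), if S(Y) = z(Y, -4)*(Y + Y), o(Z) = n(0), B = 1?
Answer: -120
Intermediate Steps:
n(I) = 5 + I (n(I) = 5 + 1*I = 5 + I)
o(Z) = 5 (o(Z) = 5 + 0 = 5)
z(g, O) = 1 + O + g (z(g, O) = (g + O) + 1 = (O + g) + 1 = 1 + O + g)
S(Y) = 2*Y*(-3 + Y) (S(Y) = (1 - 4 + Y)*(Y + Y) = (-3 + Y)*(2*Y) = 2*Y*(-3 + Y))
(-3*S(4))*o(1) = -6*4*(-3 + 4)*5 = -6*4*5 = -3*8*5 = -24*5 = -120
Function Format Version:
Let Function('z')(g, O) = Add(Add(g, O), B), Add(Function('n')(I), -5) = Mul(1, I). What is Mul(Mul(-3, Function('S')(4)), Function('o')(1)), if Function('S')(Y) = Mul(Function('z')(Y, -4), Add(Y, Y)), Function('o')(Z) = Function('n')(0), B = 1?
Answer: -120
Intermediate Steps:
Function('n')(I) = Add(5, I) (Function('n')(I) = Add(5, Mul(1, I)) = Add(5, I))
Function('o')(Z) = 5 (Function('o')(Z) = Add(5, 0) = 5)
Function('z')(g, O) = Add(1, O, g) (Function('z')(g, O) = Add(Add(g, O), 1) = Add(Add(O, g), 1) = Add(1, O, g))
Function('S')(Y) = Mul(2, Y, Add(-3, Y)) (Function('S')(Y) = Mul(Add(1, -4, Y), Add(Y, Y)) = Mul(Add(-3, Y), Mul(2, Y)) = Mul(2, Y, Add(-3, Y)))
Mul(Mul(-3, Function('S')(4)), Function('o')(1)) = Mul(Mul(-3, Mul(2, 4, Add(-3, 4))), 5) = Mul(Mul(-3, Mul(2, 4, 1)), 5) = Mul(Mul(-3, 8), 5) = Mul(-24, 5) = -120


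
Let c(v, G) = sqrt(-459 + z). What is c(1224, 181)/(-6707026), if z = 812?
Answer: -sqrt(353)/6707026 ≈ -2.8013e-6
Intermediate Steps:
c(v, G) = sqrt(353) (c(v, G) = sqrt(-459 + 812) = sqrt(353))
c(1224, 181)/(-6707026) = sqrt(353)/(-6707026) = sqrt(353)*(-1/6707026) = -sqrt(353)/6707026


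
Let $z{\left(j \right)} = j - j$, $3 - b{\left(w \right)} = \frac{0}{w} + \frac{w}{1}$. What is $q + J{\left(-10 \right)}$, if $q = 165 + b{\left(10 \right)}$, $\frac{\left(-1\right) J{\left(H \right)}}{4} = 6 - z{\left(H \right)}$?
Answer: $134$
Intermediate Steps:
$b{\left(w \right)} = 3 - w$ ($b{\left(w \right)} = 3 - \left(\frac{0}{w} + \frac{w}{1}\right) = 3 - \left(0 + w 1\right) = 3 - \left(0 + w\right) = 3 - w$)
$z{\left(j \right)} = 0$
$J{\left(H \right)} = -24$ ($J{\left(H \right)} = - 4 \left(6 - 0\right) = - 4 \left(6 + 0\right) = \left(-4\right) 6 = -24$)
$q = 158$ ($q = 165 + \left(3 - 10\right) = 165 - 7 = 158$)
$q + J{\left(-10 \right)} = 158 - 24 = 134$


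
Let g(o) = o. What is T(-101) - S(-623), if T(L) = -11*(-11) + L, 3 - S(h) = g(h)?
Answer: -606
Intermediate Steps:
S(h) = 3 - h
T(L) = 121 + L
T(-101) - S(-623) = (121 - 101) - (3 - 1*(-623)) = 20 - (3 + 623) = 20 - 1*626 = 20 - 626 = -606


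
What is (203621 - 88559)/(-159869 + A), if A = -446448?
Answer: -115062/606317 ≈ -0.18977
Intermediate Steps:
(203621 - 88559)/(-159869 + A) = (203621 - 88559)/(-159869 - 446448) = 115062/(-606317) = 115062*(-1/606317) = -115062/606317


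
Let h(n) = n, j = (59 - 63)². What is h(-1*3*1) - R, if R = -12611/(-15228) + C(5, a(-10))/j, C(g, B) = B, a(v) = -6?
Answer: -105169/30456 ≈ -3.4531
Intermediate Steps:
j = 16 (j = (-4)² = 16)
R = 13801/30456 (R = -12611/(-15228) - 6/16 = -12611*(-1/15228) - 6*1/16 = 12611/15228 - 3/8 = 13801/30456 ≈ 0.45315)
h(-1*3*1) - R = -1*3*1 - 1*13801/30456 = -3*1 - 13801/30456 = -3 - 13801/30456 = -105169/30456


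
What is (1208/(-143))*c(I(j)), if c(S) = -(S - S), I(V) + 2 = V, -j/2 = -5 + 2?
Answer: 0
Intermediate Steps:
j = 6 (j = -2*(-5 + 2) = -2*(-3) = 6)
I(V) = -2 + V
c(S) = 0 (c(S) = -1*0 = 0)
(1208/(-143))*c(I(j)) = (1208/(-143))*0 = (1208*(-1/143))*0 = -1208/143*0 = 0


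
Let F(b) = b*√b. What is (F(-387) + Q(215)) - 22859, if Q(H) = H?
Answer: -22644 - 1161*I*√43 ≈ -22644.0 - 7613.2*I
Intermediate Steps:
F(b) = b^(3/2)
(F(-387) + Q(215)) - 22859 = ((-387)^(3/2) + 215) - 22859 = (-1161*I*√43 + 215) - 22859 = (215 - 1161*I*√43) - 22859 = -22644 - 1161*I*√43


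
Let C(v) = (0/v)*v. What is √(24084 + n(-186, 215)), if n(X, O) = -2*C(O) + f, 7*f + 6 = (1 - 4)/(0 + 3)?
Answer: √24083 ≈ 155.19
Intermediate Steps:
C(v) = 0 (C(v) = 0*v = 0)
f = -1 (f = -6/7 + ((1 - 4)/(0 + 3))/7 = -6/7 + (-3/3)/7 = -6/7 + (-3*⅓)/7 = -6/7 + (⅐)*(-1) = -6/7 - ⅐ = -1)
n(X, O) = -1 (n(X, O) = -2*0 - 1 = 0 - 1 = -1)
√(24084 + n(-186, 215)) = √(24084 - 1) = √24083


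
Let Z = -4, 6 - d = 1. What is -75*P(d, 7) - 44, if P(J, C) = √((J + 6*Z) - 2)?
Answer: -44 - 75*I*√21 ≈ -44.0 - 343.69*I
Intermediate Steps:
d = 5 (d = 6 - 1*1 = 6 - 1 = 5)
P(J, C) = √(-26 + J) (P(J, C) = √((J + 6*(-4)) - 2) = √((J - 24) - 2) = √((-24 + J) - 2) = √(-26 + J))
-75*P(d, 7) - 44 = -75*√(-26 + 5) - 44 = -75*I*√21 - 44 = -44 - 75*I*√21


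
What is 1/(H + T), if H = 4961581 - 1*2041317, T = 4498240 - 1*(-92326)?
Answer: 1/7510830 ≈ 1.3314e-7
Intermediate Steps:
T = 4590566 (T = 4498240 + 92326 = 4590566)
H = 2920264 (H = 4961581 - 2041317 = 2920264)
1/(H + T) = 1/(2920264 + 4590566) = 1/7510830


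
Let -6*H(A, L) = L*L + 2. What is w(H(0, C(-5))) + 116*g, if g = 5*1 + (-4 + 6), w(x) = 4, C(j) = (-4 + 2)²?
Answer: 816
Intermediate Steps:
C(j) = 4 (C(j) = (-2)² = 4)
H(A, L) = -⅓ - L²/6 (H(A, L) = -(L*L + 2)/6 = -(L² + 2)/6 = -(2 + L²)/6 = -⅓ - L²/6)
g = 7 (g = 5 + 2 = 7)
w(H(0, C(-5))) + 116*g = 4 + 116*7 = 4 + 812 = 816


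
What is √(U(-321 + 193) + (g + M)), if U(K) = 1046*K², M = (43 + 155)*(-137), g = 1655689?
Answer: √18766227 ≈ 4332.0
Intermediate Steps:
M = -27126 (M = 198*(-137) = -27126)
√(U(-321 + 193) + (g + M)) = √(1046*(-321 + 193)² + (1655689 - 27126)) = √(1046*(-128)² + 1628563) = √(1046*16384 + 1628563) = √(17137664 + 1628563) = √18766227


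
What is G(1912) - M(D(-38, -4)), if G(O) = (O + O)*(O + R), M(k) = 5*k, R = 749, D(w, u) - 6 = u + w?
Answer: 10175844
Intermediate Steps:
D(w, u) = 6 + u + w (D(w, u) = 6 + (u + w) = 6 + u + w)
G(O) = 2*O*(749 + O) (G(O) = (O + O)*(O + 749) = (2*O)*(749 + O) = 2*O*(749 + O))
G(1912) - M(D(-38, -4)) = 2*1912*(749 + 1912) - 5*(6 - 4 - 38) = 2*1912*2661 - 5*(-36) = 10175664 - 1*(-180) = 10175664 + 180 = 10175844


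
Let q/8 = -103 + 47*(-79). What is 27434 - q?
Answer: 57962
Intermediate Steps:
q = -30528 (q = 8*(-103 + 47*(-79)) = 8*(-103 - 3713) = 8*(-3816) = -30528)
27434 - q = 27434 - 1*(-30528) = 27434 + 30528 = 57962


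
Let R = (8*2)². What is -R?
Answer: -256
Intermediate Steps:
R = 256 (R = 16² = 256)
-R = -1*256 = -256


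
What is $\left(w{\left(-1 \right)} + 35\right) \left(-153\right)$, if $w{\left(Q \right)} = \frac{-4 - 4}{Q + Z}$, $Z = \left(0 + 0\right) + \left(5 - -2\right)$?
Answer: $-5151$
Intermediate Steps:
$Z = 7$ ($Z = 0 + \left(5 + 2\right) = 0 + 7 = 7$)
$w{\left(Q \right)} = - \frac{8}{7 + Q}$ ($w{\left(Q \right)} = \frac{-4 - 4}{Q + 7} = - \frac{8}{7 + Q}$)
$\left(w{\left(-1 \right)} + 35\right) \left(-153\right) = \left(- \frac{8}{7 - 1} + 35\right) \left(-153\right) = \left(- \frac{8}{6} + 35\right) \left(-153\right) = \left(\left(-8\right) \frac{1}{6} + 35\right) \left(-153\right) = \left(- \frac{4}{3} + 35\right) \left(-153\right) = \frac{101}{3} \left(-153\right) = -5151$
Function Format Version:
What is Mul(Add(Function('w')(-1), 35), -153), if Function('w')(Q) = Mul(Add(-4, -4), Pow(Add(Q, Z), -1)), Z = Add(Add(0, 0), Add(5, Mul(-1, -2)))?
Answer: -5151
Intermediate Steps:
Z = 7 (Z = Add(0, Add(5, 2)) = Add(0, 7) = 7)
Function('w')(Q) = Mul(-8, Pow(Add(7, Q), -1)) (Function('w')(Q) = Mul(Add(-4, -4), Pow(Add(Q, 7), -1)) = Mul(-8, Pow(Add(7, Q), -1)))
Mul(Add(Function('w')(-1), 35), -153) = Mul(Add(Mul(-8, Pow(Add(7, -1), -1)), 35), -153) = Mul(Add(Mul(-8, Pow(6, -1)), 35), -153) = Mul(Add(Mul(-8, Rational(1, 6)), 35), -153) = Mul(Add(Rational(-4, 3), 35), -153) = Mul(Rational(101, 3), -153) = -5151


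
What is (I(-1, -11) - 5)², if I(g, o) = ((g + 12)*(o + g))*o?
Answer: 2093809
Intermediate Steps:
I(g, o) = o*(12 + g)*(g + o) (I(g, o) = ((12 + g)*(g + o))*o = o*(12 + g)*(g + o))
(I(-1, -11) - 5)² = (-11*((-1)² + 12*(-1) + 12*(-11) - 1*(-11)) - 5)² = (-11*(1 - 12 - 132 + 11) - 5)² = (-11*(-132) - 5)² = (1452 - 5)² = 1447² = 2093809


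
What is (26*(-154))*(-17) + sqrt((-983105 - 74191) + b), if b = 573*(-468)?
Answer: 68068 + 2*I*sqrt(331365) ≈ 68068.0 + 1151.3*I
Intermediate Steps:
b = -268164
(26*(-154))*(-17) + sqrt((-983105 - 74191) + b) = (26*(-154))*(-17) + sqrt((-983105 - 74191) - 268164) = -4004*(-17) + sqrt(-1057296 - 268164) = 68068 + sqrt(-1325460) = 68068 + 2*I*sqrt(331365)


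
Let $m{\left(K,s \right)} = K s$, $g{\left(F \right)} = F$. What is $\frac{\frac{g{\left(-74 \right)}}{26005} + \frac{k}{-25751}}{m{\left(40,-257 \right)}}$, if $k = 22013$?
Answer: $\frac{574353639}{6884050881400} \approx 8.3433 \cdot 10^{-5}$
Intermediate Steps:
$\frac{\frac{g{\left(-74 \right)}}{26005} + \frac{k}{-25751}}{m{\left(40,-257 \right)}} = \frac{- \frac{74}{26005} + \frac{22013}{-25751}}{40 \left(-257\right)} = \frac{\left(-74\right) \frac{1}{26005} + 22013 \left(- \frac{1}{25751}\right)}{-10280} = \left(- \frac{74}{26005} - \frac{22013}{25751}\right) \left(- \frac{1}{10280}\right) = \left(- \frac{574353639}{669654755}\right) \left(- \frac{1}{10280}\right) = \frac{574353639}{6884050881400}$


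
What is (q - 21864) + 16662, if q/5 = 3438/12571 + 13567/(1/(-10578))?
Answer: -9020494914882/12571 ≈ -7.1756e+8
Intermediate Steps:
q = -9020429520540/12571 (q = 5*(3438/12571 + 13567/(1/(-10578))) = 5*(3438*(1/12571) + 13567/(-1/10578)) = 5*(3438/12571 + 13567*(-10578)) = 5*(3438/12571 - 143511726) = 5*(-1804085904108/12571) = -9020429520540/12571 ≈ -7.1756e+8)
(q - 21864) + 16662 = (-9020429520540/12571 - 21864) + 16662 = -9020704372884/12571 + 16662 = -9020494914882/12571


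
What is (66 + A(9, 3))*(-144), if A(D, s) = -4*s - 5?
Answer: -7056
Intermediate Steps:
A(D, s) = -5 - 4*s
(66 + A(9, 3))*(-144) = (66 + (-5 - 4*3))*(-144) = (66 + (-5 - 12))*(-144) = (66 - 17)*(-144) = 49*(-144) = -7056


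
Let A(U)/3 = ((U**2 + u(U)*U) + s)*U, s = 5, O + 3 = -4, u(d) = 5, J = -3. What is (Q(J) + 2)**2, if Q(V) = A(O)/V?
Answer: 18225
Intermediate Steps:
O = -7 (O = -3 - 4 = -7)
A(U) = 3*U*(5 + U**2 + 5*U) (A(U) = 3*(((U**2 + 5*U) + 5)*U) = 3*((5 + U**2 + 5*U)*U) = 3*(U*(5 + U**2 + 5*U)) = 3*U*(5 + U**2 + 5*U))
Q(V) = -399/V (Q(V) = (3*(-7)*(5 + (-7)**2 + 5*(-7)))/V = (3*(-7)*(5 + 49 - 35))/V = (3*(-7)*19)/V = -399/V)
(Q(J) + 2)**2 = (-399/(-3) + 2)**2 = (-399*(-1/3) + 2)**2 = (133 + 2)**2 = 135**2 = 18225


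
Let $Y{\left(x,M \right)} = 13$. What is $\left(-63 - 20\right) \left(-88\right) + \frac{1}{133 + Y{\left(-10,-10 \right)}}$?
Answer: $\frac{1066385}{146} \approx 7304.0$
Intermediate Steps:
$\left(-63 - 20\right) \left(-88\right) + \frac{1}{133 + Y{\left(-10,-10 \right)}} = \left(-63 - 20\right) \left(-88\right) + \frac{1}{133 + 13} = \left(-83\right) \left(-88\right) + \frac{1}{146} = 7304 + \frac{1}{146} = \frac{1066385}{146}$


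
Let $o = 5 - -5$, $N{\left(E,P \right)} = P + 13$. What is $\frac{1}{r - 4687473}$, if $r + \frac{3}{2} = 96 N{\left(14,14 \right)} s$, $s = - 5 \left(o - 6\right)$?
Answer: $- \frac{2}{9478629} \approx -2.11 \cdot 10^{-7}$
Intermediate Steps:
$N{\left(E,P \right)} = 13 + P$
$o = 10$ ($o = 5 + 5 = 10$)
$s = -20$ ($s = - 5 \left(10 - 6\right) = \left(-5\right) 4 = -20$)
$r = - \frac{103683}{2}$ ($r = - \frac{3}{2} + 96 \left(13 + 14\right) \left(-20\right) = - \frac{3}{2} + 96 \cdot 27 \left(-20\right) = - \frac{3}{2} + 2592 \left(-20\right) = - \frac{3}{2} - 51840 = - \frac{103683}{2} \approx -51842.0$)
$\frac{1}{r - 4687473} = \frac{1}{- \frac{103683}{2} - 4687473} = \frac{1}{- \frac{9478629}{2}} = - \frac{2}{9478629}$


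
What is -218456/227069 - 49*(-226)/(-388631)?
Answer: -87413335842/88246052539 ≈ -0.99056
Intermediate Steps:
-218456/227069 - 49*(-226)/(-388631) = -218456*1/227069 + 11074*(-1/388631) = -218456/227069 - 11074/388631 = -87413335842/88246052539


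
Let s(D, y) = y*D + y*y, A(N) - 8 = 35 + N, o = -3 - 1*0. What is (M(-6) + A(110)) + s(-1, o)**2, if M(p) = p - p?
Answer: 297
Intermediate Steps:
M(p) = 0
o = -3 (o = -3 + 0 = -3)
A(N) = 43 + N (A(N) = 8 + (35 + N) = 43 + N)
s(D, y) = y**2 + D*y (s(D, y) = D*y + y**2 = y**2 + D*y)
(M(-6) + A(110)) + s(-1, o)**2 = (0 + (43 + 110)) + (-3*(-1 - 3))**2 = (0 + 153) + (-3*(-4))**2 = 153 + 12**2 = 153 + 144 = 297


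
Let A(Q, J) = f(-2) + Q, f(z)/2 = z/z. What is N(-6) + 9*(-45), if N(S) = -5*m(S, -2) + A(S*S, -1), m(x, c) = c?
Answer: -357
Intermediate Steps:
f(z) = 2 (f(z) = 2*(z/z) = 2*1 = 2)
A(Q, J) = 2 + Q
N(S) = 12 + S² (N(S) = -5*(-2) + (2 + S*S) = 10 + (2 + S²) = 12 + S²)
N(-6) + 9*(-45) = (12 + (-6)²) + 9*(-45) = (12 + 36) - 405 = 48 - 405 = -357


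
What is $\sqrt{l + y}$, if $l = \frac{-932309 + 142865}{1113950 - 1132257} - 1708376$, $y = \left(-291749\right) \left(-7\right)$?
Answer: $\frac{\sqrt{111908725066191}}{18307} \approx 577.85$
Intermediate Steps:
$y = 2042243$
$l = - \frac{31274449988}{18307}$ ($l = - \frac{789444}{-18307} - 1708376 = \left(-789444\right) \left(- \frac{1}{18307}\right) - 1708376 = \frac{789444}{18307} - 1708376 = - \frac{31274449988}{18307} \approx -1.7083 \cdot 10^{6}$)
$\sqrt{l + y} = \sqrt{- \frac{31274449988}{18307} + 2042243} = \sqrt{\frac{6112892613}{18307}} = \frac{\sqrt{111908725066191}}{18307}$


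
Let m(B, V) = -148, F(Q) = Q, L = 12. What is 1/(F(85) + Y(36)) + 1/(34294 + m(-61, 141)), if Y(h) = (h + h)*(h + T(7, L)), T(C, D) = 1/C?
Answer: 257833/642320406 ≈ 0.00040141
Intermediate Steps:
Y(h) = 2*h*(⅐ + h) (Y(h) = (h + h)*(h + 1/7) = (2*h)*(h + ⅐) = (2*h)*(⅐ + h) = 2*h*(⅐ + h))
1/(F(85) + Y(36)) + 1/(34294 + m(-61, 141)) = 1/(85 + (2/7)*36*(1 + 7*36)) + 1/(34294 - 148) = 1/(85 + (2/7)*36*(1 + 252)) + 1/34146 = 1/(85 + (2/7)*36*253) + 1/34146 = 1/(85 + 18216/7) + 1/34146 = 1/(18811/7) + 1/34146 = 7/18811 + 1/34146 = 257833/642320406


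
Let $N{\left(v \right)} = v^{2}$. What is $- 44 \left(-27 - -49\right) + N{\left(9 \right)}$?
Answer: $-887$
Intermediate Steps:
$- 44 \left(-27 - -49\right) + N{\left(9 \right)} = - 44 \left(-27 - -49\right) + 9^{2} = - 44 \left(-27 + 49\right) + 81 = \left(-44\right) 22 + 81 = -968 + 81 = -887$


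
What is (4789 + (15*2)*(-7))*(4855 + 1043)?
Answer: 27006942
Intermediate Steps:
(4789 + (15*2)*(-7))*(4855 + 1043) = (4789 + 30*(-7))*5898 = (4789 - 210)*5898 = 4579*5898 = 27006942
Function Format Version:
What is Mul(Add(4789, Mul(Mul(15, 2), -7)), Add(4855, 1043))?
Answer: 27006942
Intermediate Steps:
Mul(Add(4789, Mul(Mul(15, 2), -7)), Add(4855, 1043)) = Mul(Add(4789, Mul(30, -7)), 5898) = Mul(Add(4789, -210), 5898) = Mul(4579, 5898) = 27006942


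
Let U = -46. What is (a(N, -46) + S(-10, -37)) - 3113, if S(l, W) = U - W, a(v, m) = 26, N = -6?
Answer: -3096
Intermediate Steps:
S(l, W) = -46 - W
(a(N, -46) + S(-10, -37)) - 3113 = (26 + (-46 - 1*(-37))) - 3113 = (26 + (-46 + 37)) - 3113 = (26 - 9) - 3113 = 17 - 3113 = -3096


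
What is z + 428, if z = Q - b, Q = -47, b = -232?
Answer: 613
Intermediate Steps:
z = 185 (z = -47 - 1*(-232) = -47 + 232 = 185)
z + 428 = 185 + 428 = 613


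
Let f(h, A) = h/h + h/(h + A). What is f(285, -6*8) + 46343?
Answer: 3661271/79 ≈ 46345.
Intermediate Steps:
f(h, A) = 1 + h/(A + h)
f(285, -6*8) + 46343 = (-6*8 + 2*285)/(-6*8 + 285) + 46343 = (-48 + 570)/(-48 + 285) + 46343 = 522/237 + 46343 = (1/237)*522 + 46343 = 174/79 + 46343 = 3661271/79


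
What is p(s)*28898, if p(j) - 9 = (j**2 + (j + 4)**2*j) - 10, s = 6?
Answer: 18350230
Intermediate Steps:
p(j) = -1 + j**2 + j*(4 + j)**2 (p(j) = 9 + ((j**2 + (j + 4)**2*j) - 10) = 9 + ((j**2 + (4 + j)**2*j) - 10) = 9 + ((j**2 + j*(4 + j)**2) - 10) = 9 + (-10 + j**2 + j*(4 + j)**2) = -1 + j**2 + j*(4 + j)**2)
p(s)*28898 = (-1 + 6**2 + 6*(4 + 6)**2)*28898 = (-1 + 36 + 6*10**2)*28898 = (-1 + 36 + 6*100)*28898 = (-1 + 36 + 600)*28898 = 635*28898 = 18350230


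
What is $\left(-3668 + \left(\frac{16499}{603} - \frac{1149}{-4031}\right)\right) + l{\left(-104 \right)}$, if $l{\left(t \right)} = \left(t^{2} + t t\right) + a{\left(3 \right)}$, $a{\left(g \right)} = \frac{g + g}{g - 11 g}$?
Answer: $\frac{218658416147}{12153465} \approx 17991.0$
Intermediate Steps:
$a{\left(g \right)} = - \frac{1}{5}$ ($a{\left(g \right)} = \frac{2 g}{\left(-10\right) g} = 2 g \left(- \frac{1}{10 g}\right) = - \frac{1}{5}$)
$l{\left(t \right)} = - \frac{1}{5} + 2 t^{2}$ ($l{\left(t \right)} = \left(t^{2} + t t\right) - \frac{1}{5} = \left(t^{2} + t^{2}\right) - \frac{1}{5} = 2 t^{2} - \frac{1}{5} = - \frac{1}{5} + 2 t^{2}$)
$\left(-3668 + \left(\frac{16499}{603} - \frac{1149}{-4031}\right)\right) + l{\left(-104 \right)} = \left(-3668 + \left(\frac{16499}{603} - \frac{1149}{-4031}\right)\right) - \left(\frac{1}{5} - 2 \left(-104\right)^{2}\right) = \left(-3668 + \left(16499 \cdot \frac{1}{603} - - \frac{1149}{4031}\right)\right) + \left(- \frac{1}{5} + 2 \cdot 10816\right) = \left(-3668 + \left(\frac{16499}{603} + \frac{1149}{4031}\right)\right) + \left(- \frac{1}{5} + 21632\right) = \left(-3668 + \frac{67200316}{2430693}\right) + \frac{108159}{5} = - \frac{8848581608}{2430693} + \frac{108159}{5} = \frac{218658416147}{12153465}$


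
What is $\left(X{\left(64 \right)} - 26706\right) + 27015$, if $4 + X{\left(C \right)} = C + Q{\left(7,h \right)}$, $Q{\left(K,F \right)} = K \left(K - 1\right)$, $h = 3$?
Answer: $411$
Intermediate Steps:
$Q{\left(K,F \right)} = K \left(-1 + K\right)$
$X{\left(C \right)} = 38 + C$ ($X{\left(C \right)} = -4 + \left(C + 7 \left(-1 + 7\right)\right) = -4 + \left(C + 7 \cdot 6\right) = -4 + \left(C + 42\right) = -4 + \left(42 + C\right) = 38 + C$)
$\left(X{\left(64 \right)} - 26706\right) + 27015 = \left(\left(38 + 64\right) - 26706\right) + 27015 = \left(102 - 26706\right) + 27015 = -26604 + 27015 = 411$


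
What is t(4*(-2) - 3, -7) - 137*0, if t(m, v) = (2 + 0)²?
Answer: 4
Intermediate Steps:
t(m, v) = 4 (t(m, v) = 2² = 4)
t(4*(-2) - 3, -7) - 137*0 = 4 - 137*0 = 4 + 0 = 4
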